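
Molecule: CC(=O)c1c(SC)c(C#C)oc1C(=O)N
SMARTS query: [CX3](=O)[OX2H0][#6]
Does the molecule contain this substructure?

No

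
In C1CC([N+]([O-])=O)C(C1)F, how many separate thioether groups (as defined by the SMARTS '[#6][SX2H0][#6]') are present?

[#6][SX2H0][#6] is the SMARTS for a thioether: an aliphatic sulfur bridging two carbons with no H on the sulfur.
No fragment in the molecule satisfies every constraint, giving 0 matches.

0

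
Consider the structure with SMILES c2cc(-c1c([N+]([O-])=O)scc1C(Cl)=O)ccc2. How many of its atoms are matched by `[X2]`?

Check the 17 heavy atoms by environment: 1× s (aromatic, X2) → match; 10× c (aromatic, X3) → no; 1× C (X3) → no; 2× O (X1) → no; 1× Cl (X1) → no; 1× N (charge +1, X3) → no; 1× O (charge -1, X1) → no.
That gives 1 matching atom.

1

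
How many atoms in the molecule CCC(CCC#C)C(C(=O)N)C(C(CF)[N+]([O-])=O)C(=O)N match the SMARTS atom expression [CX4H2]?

The query [CX4H2] means: sp3 carbon (X4) with exactly two hydrogens.
Check the 21 heavy atoms by environment: 4× C (H2, X4) → match; 4× C (H1, X4) → no; 1× N (charge +1, H0, X3) → no; 1× O (charge -1, H0, X1) → no; 3× O (H0, X1) → no; 1× C (H0, X2) → no; 1× C (H1, X2) → no; 2× C (H0, X3) → no; 2× N (H2, X3) → no; 1× C (H3, X4) → no; 1× F (H0, X1) → no.
That gives 4 matching atoms.

4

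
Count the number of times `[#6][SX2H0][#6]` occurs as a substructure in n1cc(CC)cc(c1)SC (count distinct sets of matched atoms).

1

[#6][SX2H0][#6] is the SMARTS for a thioether: an aliphatic sulfur bridging two carbons with no H on the sulfur.
Exactly one fragment in the molecule meets all constraints, giving 1 match.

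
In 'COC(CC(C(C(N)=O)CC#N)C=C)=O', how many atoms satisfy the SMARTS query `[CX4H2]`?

2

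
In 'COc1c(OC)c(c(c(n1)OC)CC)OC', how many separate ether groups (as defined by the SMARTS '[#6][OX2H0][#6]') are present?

4

[#6][OX2H0][#6] is the SMARTS for an ether: an aliphatic oxygen bridging two carbons with no H on the oxygen.
The molecule carries 4 separate instances of a methoxy ether (-OCH3) meeting every constraint; each maps to a distinct set of atoms, giving 4 matches.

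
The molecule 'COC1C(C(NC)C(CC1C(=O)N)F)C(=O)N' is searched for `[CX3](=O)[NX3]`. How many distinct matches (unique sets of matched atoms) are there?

[CX3](=O)[NX3] is the SMARTS for an amide: a carbonyl carbon bonded to a trivalent nitrogen.
The molecule carries 2 separate instances of a primary amide (-C(=O)NH2) meeting every constraint; each maps to a distinct set of atoms, giving 2 matches.

2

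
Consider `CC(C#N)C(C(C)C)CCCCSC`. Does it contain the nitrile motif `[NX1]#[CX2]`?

The pattern [NX1]#[CX2] describes a nitrogen triple-bonded to a two-connected carbon — a nitrile.
The molecule carries a nitrile (-C#N), whose atoms satisfy every constraint of the query, so the pattern matches.

Yes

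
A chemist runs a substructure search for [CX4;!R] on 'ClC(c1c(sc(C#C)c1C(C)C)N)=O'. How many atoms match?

3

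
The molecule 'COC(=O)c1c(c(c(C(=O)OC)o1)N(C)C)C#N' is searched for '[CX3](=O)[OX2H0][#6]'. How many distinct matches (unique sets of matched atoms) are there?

[CX3](=O)[OX2H0][#6] is the SMARTS for an ester: a carbonyl carbon bonded to an oxygen that is itself bonded to carbon (no H on that O).
The molecule carries 2 separate instances of a methyl-ester group (-C(=O)OCH3) meeting every constraint; each maps to a distinct set of atoms, giving 2 matches.

2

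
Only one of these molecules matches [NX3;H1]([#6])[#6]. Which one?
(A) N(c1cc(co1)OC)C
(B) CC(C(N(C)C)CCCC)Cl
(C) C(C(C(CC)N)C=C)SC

[NX3;H1]([#6])[#6] describes a trivalent nitrogen with one H, bonded to two carbons (a secondary amine).
(A) contains an N-methylamino group (-NHCH3), which satisfies every atom and bond constraint.
(B) has a dimethylamino group (-N(CH3)2) but the nitrogen has H0, not H1.
(C) has a primary amino group (-NH2) but the nitrogen has H2 and only one carbon neighbour.
So the answer is (A).

A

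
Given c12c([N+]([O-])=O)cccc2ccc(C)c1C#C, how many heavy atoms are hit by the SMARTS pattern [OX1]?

2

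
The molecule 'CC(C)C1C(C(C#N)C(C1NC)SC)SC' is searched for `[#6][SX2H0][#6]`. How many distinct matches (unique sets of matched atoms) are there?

2

[#6][SX2H0][#6] is the SMARTS for a thioether: an aliphatic sulfur bridging two carbons with no H on the sulfur.
The molecule carries 2 separate instances of a methylthio ether (-SCH3) meeting every constraint; each maps to a distinct set of atoms, giving 2 matches.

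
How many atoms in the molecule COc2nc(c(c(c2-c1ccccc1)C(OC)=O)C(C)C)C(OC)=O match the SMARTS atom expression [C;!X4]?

2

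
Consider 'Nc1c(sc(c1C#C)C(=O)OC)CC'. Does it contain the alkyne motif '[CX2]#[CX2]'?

The pattern [CX2]#[CX2] describes a carbon-carbon triple bond — an alkyne.
The molecule carries an ethynyl group (-C#CH), whose atoms satisfy every constraint of the query, so the pattern matches.

Yes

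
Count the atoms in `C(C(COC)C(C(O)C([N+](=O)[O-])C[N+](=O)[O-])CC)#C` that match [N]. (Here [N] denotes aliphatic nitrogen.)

2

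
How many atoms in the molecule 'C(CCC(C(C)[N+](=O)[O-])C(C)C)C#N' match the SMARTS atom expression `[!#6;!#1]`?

Check the 14 heavy atoms by environment: 10× C → no; 1× N (charge +1) → match; 1× O (charge -1) → match; 1× O → match; 1× N → match.
Summing the matching environments: 1 + 1 + 1 + 1 = 4 matching atoms.

4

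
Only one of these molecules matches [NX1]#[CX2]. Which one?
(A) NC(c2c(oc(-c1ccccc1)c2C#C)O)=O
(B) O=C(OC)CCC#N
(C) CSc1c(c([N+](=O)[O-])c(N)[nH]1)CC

B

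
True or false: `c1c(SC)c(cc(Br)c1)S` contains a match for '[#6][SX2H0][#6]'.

The pattern [#6][SX2H0][#6] describes an aliphatic sulfur bridging two carbons with no H on the sulfur — a thioether.
The molecule carries a methylthio ether (-SCH3), whose atoms satisfy every constraint of the query, so the pattern matches.

True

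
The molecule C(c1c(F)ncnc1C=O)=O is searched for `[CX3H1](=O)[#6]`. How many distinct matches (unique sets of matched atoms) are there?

[CX3H1](=O)[#6] is the SMARTS for an aldehyde: an sp2 carbon with one H, double-bonded to O and single-bonded to carbon.
The molecule carries 2 separate instances of an aldehyde (-CHO) meeting every constraint; each maps to a distinct set of atoms, giving 2 matches.

2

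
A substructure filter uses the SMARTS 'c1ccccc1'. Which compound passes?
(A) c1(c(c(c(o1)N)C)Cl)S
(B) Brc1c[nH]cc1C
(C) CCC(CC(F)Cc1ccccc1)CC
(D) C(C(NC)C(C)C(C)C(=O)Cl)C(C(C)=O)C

C

c1ccccc1 describes six aromatic carbons in a ring (a benzene ring).
(A) has a methyl group (-CH3) but no six-membered all-carbon aromatic ring is present.
(B) has a methyl group (-CH3) but no six-membered all-carbon aromatic ring is present.
(C) contains a phenyl ring, which satisfies every atom and bond constraint.
(D) has a methyl group (-CH3) but no six-membered all-carbon aromatic ring is present.
So the answer is (C).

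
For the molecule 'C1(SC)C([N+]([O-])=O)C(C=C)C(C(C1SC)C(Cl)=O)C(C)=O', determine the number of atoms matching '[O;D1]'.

4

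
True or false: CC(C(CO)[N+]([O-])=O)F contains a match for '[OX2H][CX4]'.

True

The pattern [OX2H][CX4] describes a hydroxyl oxygen bound to an sp3 (X4) carbon — an aliphatic alcohol.
The molecule carries a hydroxyl group (-OH), whose atoms satisfy every constraint of the query, so the pattern matches.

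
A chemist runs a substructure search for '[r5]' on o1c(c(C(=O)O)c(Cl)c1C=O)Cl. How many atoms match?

5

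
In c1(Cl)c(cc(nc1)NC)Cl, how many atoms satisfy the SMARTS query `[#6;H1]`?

The query [#6;H1] means: any carbon bearing exactly one hydrogen.
Check the 10 heavy atoms by environment: 1× n (aromatic, H0) → no; 2× c (aromatic, H1) → match; 3× c (aromatic, H0) → no; 2× Cl (H0) → no; 1× N (H1) → no; 1× C (H3) → no.
That gives 2 matching atoms.

2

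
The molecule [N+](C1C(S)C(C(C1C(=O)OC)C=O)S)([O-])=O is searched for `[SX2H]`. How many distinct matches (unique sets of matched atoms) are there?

[SX2H] is the SMARTS for a thiol: an aliphatic sulfur with two connections, one being H.
The molecule carries 2 separate instances of a thiol (-SH) meeting every constraint; each maps to a distinct set of atoms, giving 2 matches.

2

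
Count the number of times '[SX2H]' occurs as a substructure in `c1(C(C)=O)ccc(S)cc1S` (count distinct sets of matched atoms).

2

[SX2H] is the SMARTS for a thiol: an aliphatic sulfur with two connections, one being H.
The molecule carries 2 separate instances of a thiol (-SH) meeting every constraint; each maps to a distinct set of atoms, giving 2 matches.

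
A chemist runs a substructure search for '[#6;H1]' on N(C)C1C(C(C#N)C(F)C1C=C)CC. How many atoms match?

The query [#6;H1] means: any carbon bearing exactly one hydrogen.
Check the 14 heavy atoms by environment: 6× C (H1) → match; 1× C (H0) → no; 1× N (H0) → no; 2× C (H2) → no; 1× F (H0) → no; 1× N (H1) → no; 2× C (H3) → no.
That gives 6 matching atoms.

6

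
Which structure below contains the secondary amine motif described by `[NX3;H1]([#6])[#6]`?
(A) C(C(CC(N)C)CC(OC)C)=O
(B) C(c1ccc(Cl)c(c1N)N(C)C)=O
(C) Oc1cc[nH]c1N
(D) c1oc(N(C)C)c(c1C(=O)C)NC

[NX3;H1]([#6])[#6] describes a trivalent nitrogen with one H, bonded to two carbons (a secondary amine).
(A) has a primary amino group (-NH2) but the nitrogen has H2 and only one carbon neighbour.
(B) has a dimethylamino group (-N(CH3)2) but the nitrogen has H0, not H1.
(C) has a primary amino group (-NH2) but the nitrogen has H2 and only one carbon neighbour.
(D) contains an N-methylamino group (-NHCH3), which satisfies every atom and bond constraint.
So the answer is (D).

D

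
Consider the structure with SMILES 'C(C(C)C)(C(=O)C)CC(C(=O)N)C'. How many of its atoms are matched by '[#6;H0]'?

2

The query [#6;H0] means: any carbon with no attached hydrogen.
Check the 13 heavy atoms by environment: 4× C (H3) → no; 3× C (H1) → no; 1× C (H2) → no; 2× C (H0) → match; 2× O (H0) → no; 1× N (H2) → no.
That gives 2 matching atoms.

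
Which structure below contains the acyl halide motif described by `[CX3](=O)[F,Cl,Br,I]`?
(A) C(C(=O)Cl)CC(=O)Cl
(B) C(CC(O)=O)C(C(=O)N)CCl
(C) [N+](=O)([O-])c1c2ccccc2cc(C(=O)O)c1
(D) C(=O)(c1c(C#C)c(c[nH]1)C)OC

A

[CX3](=O)[F,Cl,Br,I] describes a carbonyl carbon bonded to a halogen (an acyl halide).
(A) contains an acyl chloride (-C(=O)Cl), which satisfies every atom and bond constraint.
(B) has a carboxylic acid group (-C(=O)OH) but the carbonyl is bonded to -OH, not to a halogen.
(C) has a carboxylic acid group (-C(=O)OH) but the carbonyl is bonded to -OH, not to a halogen.
(D) has a methyl-ester group (-C(=O)OCH3) but the carbonyl is bonded to -O-C, not to a halogen.
So the answer is (A).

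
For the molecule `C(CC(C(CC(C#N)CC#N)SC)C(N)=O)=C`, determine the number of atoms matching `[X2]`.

3

The query [X2] means: any atom with exactly two total connections (bonds + H).
Check the 17 heavy atoms by environment: 7× C (X4) → no; 3× C (X3) → no; 1× S (X2) → match; 2× C (X2) → match; 2× N (X1) → no; 1× O (X1) → no; 1× N (X3) → no.
Summing the matching environments: 1 + 2 = 3 matching atoms.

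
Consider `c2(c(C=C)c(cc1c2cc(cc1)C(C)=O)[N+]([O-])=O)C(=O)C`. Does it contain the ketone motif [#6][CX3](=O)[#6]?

Yes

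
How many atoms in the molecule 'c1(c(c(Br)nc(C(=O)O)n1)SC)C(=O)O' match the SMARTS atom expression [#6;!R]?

3

Check the 15 heavy atoms by environment: 2× n (aromatic, in 6-ring) → no; 4× c (aromatic, in 6-ring) → no; 1× Br (acyclic) → no; 3× C (acyclic) → match; 4× O (acyclic) → no; 1× S (acyclic) → no.
That gives 3 matching atoms.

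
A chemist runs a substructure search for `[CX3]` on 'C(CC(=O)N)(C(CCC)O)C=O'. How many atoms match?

2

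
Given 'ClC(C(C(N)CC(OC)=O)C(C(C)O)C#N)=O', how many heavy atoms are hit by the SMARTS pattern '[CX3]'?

The query [CX3] means: C with X3: aliphatic carbon with exactly 3 total connections.
Check the 17 heavy atoms by environment: 7× C (X4) → no; 1× N (X3) → no; 1× C (X2) → no; 1× N (X1) → no; 2× C (X3) → match; 2× O (X1) → no; 2× O (X2) → no; 1× Cl (X1) → no.
That gives 2 matching atoms.

2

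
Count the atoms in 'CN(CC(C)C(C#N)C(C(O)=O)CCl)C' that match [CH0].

Check the 15 heavy atoms by environment: 2× C (H2) → no; 3× C (H1) → no; 3× C (H3) → no; 2× N (H0) → no; 2× C (H0) → match; 1× O (H0) → no; 1× O (H1) → no; 1× Cl (H0) → no.
That gives 2 matching atoms.

2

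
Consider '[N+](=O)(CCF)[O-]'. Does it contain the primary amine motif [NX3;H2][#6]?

No

The pattern [NX3;H2][#6] describes a trivalent nitrogen with two H attached to carbon — a primary amine.
The closest candidate here is a nitro group (-[N+](=O)[O-]), but the nitrogen is [N+] with no H, not NX3H2. No other fragment satisfies the full query, so there is no match.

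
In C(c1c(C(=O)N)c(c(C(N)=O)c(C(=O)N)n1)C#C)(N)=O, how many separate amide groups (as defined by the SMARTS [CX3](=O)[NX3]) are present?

[CX3](=O)[NX3] is the SMARTS for an amide: a carbonyl carbon bonded to a trivalent nitrogen.
The molecule carries 4 separate instances of a primary amide (-C(=O)NH2) meeting every constraint; each maps to a distinct set of atoms, giving 4 matches.

4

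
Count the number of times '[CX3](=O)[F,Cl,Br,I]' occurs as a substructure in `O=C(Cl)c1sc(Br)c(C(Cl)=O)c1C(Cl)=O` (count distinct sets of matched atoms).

3

[CX3](=O)[F,Cl,Br,I] is the SMARTS for an acyl halide: a carbonyl carbon bonded to a halogen.
The molecule carries 3 separate instances of an acyl chloride (-C(=O)Cl) meeting every constraint; each maps to a distinct set of atoms, giving 3 matches.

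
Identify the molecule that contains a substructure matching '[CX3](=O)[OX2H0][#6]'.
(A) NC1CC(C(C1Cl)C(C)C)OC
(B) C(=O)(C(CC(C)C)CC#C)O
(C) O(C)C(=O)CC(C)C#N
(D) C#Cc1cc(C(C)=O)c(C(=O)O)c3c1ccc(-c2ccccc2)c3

C

[CX3](=O)[OX2H0][#6] describes a carbonyl carbon bonded to an oxygen that is itself bonded to carbon (no H on that O) (an ester).
(A) has a methoxy ether (-OCH3) but the ether oxygen is not adjacent to a C=O carbon.
(B) has a carboxylic acid group (-C(=O)OH) but the singly-bonded O carries H (OX2H1, not H0).
(C) contains a methyl-ester group (-C(=O)OCH3), which satisfies every atom and bond constraint.
(D) has a carboxylic acid group (-C(=O)OH) but the singly-bonded O carries H (OX2H1, not H0).
So the answer is (C).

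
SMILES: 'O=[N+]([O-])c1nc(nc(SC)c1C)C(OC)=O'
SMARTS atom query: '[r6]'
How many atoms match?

The query [r6] means: r6 matches atoms in a six-membered ring.
Check the 16 heavy atoms by environment: 2× n (aromatic, in 6-ring) → match; 4× c (aromatic, in 6-ring) → match; 4× C (acyclic) → no; 3× O (acyclic) → no; 1× N (charge +1, acyclic) → no; 1× O (charge -1, acyclic) → no; 1× S (acyclic) → no.
Summing the matching environments: 2 + 4 = 6 matching atoms.

6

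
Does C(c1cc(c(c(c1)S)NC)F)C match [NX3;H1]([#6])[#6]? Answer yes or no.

Yes

The pattern [NX3;H1]([#6])[#6] describes a trivalent nitrogen with one H, bonded to two carbons — a secondary amine.
The molecule carries an N-methylamino group (-NHCH3), whose atoms satisfy every constraint of the query, so the pattern matches.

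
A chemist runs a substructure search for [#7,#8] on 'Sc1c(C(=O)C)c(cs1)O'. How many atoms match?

2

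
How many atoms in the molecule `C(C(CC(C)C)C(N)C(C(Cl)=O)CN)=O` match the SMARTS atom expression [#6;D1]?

2

Check the 15 heavy atoms by environment: 3× C (D2) → no; 5× C (D3) → no; 2× N (D1) → no; 2× O (D1) → no; 1× Cl (D1) → no; 2× C (D1) → match.
That gives 2 matching atoms.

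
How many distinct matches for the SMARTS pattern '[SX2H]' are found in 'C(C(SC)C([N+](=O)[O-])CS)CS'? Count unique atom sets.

2

[SX2H] is the SMARTS for a thiol: an aliphatic sulfur with two connections, one being H.
The molecule carries 2 separate instances of a thiol (-SH) meeting every constraint; each maps to a distinct set of atoms, giving 2 matches.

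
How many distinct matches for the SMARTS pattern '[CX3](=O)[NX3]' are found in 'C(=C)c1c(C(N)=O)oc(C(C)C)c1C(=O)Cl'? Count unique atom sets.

1

[CX3](=O)[NX3] is the SMARTS for an amide: a carbonyl carbon bonded to a trivalent nitrogen.
Exactly one fragment in the molecule meets all constraints, giving 1 match.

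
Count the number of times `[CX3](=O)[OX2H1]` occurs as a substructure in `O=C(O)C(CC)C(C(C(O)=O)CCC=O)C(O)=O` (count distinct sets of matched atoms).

[CX3](=O)[OX2H1] is the SMARTS for a carboxylic acid: an sp2 carbon double-bonded to O and single-bonded to an -OH oxygen.
The molecule carries 3 separate instances of a carboxylic acid group (-C(=O)OH) meeting every constraint; each maps to a distinct set of atoms, giving 3 matches.

3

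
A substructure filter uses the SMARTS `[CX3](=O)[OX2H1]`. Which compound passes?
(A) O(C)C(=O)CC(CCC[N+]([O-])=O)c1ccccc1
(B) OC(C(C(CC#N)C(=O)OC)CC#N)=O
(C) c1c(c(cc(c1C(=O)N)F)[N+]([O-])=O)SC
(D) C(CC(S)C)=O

B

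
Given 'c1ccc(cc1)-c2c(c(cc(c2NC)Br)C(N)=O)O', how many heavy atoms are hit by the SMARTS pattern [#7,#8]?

4

The query [#7,#8] means: nitrogen or oxygen (comma = OR).
Check the 19 heavy atoms by environment: 12× c (aromatic) → no; 2× O → match; 1× Br → no; 2× C → no; 2× N → match.
Summing the matching environments: 2 + 2 = 4 matching atoms.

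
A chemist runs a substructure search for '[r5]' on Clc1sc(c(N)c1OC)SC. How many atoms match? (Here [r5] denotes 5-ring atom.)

5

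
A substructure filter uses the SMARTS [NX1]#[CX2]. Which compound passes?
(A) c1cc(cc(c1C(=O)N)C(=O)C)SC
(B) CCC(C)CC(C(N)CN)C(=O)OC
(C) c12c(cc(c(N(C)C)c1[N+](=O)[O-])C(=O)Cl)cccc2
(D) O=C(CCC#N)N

[NX1]#[CX2] describes a nitrogen triple-bonded to a two-connected carbon (a nitrile).
(A) has a primary amide (-C(=O)NH2) but the nitrogen is NX3, not NX1.
(B) has a primary amino group (-NH2) but the nitrogen is NX3 (three connections), not NX1 triple-bonded.
(C) has a nitro group (-[N+](=O)[O-]) but there is no C#N triple bond.
(D) contains a nitrile (-C#N), which satisfies every atom and bond constraint.
So the answer is (D).

D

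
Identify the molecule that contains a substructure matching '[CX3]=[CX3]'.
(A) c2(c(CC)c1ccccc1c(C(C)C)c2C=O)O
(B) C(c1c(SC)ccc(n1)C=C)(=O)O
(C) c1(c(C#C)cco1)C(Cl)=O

B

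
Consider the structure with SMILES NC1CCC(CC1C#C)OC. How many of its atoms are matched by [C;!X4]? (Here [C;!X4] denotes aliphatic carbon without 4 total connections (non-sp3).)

2

Check the 11 heavy atoms by environment: 7× C (X4) → no; 1× N (X3) → no; 2× C (X2) → match; 1× O (X2) → no.
That gives 2 matching atoms.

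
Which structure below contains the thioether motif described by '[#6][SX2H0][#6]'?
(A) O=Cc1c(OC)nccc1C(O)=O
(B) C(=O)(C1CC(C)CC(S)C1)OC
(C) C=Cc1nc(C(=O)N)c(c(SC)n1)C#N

C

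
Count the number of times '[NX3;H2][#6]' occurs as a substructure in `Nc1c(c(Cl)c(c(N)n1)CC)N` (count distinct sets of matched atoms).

3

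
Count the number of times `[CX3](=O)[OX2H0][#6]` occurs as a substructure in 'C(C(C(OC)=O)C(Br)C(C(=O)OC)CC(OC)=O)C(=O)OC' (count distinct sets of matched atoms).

4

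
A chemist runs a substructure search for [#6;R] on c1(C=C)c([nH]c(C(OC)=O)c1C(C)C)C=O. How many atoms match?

4

The query [#6;R] means: carbon that is part of a ring.
Check the 16 heavy atoms by environment: 1× n (aromatic, in 5-ring) → no; 4× c (aromatic, in 5-ring) → match; 8× C (acyclic) → no; 3× O (acyclic) → no.
That gives 4 matching atoms.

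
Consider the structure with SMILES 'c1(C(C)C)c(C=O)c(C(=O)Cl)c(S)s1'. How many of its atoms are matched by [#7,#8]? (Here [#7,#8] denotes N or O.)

2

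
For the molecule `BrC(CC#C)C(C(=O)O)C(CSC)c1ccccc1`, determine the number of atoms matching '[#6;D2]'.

Check the 19 heavy atoms by environment: 3× C (D2) → match; 4× C (D3) → no; 2× O (D1) → no; 2× C (D1) → no; 1× c (aromatic, D3) → no; 5× c (aromatic, D2) → match; 1× S (D2) → no; 1× Br (D1) → no.
Summing the matching environments: 3 + 5 = 8 matching atoms.

8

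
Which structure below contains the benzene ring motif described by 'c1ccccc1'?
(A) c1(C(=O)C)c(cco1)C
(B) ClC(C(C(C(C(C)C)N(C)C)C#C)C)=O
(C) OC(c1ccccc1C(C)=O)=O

c1ccccc1 describes six aromatic carbons in a ring (a benzene ring).
(A) has a methyl group (-CH3) but no six-membered all-carbon aromatic ring is present.
(B) has a methyl group (-CH3) but no six-membered all-carbon aromatic ring is present.
(C) contains the required atom environment, so the pattern matches.
So the answer is (C).

C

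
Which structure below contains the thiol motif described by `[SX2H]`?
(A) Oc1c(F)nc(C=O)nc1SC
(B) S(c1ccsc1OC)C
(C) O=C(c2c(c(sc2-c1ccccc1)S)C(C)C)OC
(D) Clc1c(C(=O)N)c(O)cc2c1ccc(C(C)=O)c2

C

[SX2H] describes an aliphatic sulfur with two connections, one being H (a thiol).
(A) has a methylthio ether (-SCH3) but the sulfur has H0 (bonded to two carbons), not H1.
(B) has a methylthio ether (-SCH3) but the sulfur has H0 (bonded to two carbons), not H1.
(C) contains a thiol (-SH), which satisfies every atom and bond constraint.
(D) has a hydroxyl group (-OH) but it is an -OH, not an -SH.
So the answer is (C).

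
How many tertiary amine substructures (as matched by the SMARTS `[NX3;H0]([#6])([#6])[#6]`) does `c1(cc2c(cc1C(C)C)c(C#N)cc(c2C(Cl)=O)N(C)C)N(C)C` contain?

2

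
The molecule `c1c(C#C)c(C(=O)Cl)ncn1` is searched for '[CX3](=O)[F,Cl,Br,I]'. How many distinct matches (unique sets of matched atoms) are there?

1

[CX3](=O)[F,Cl,Br,I] is the SMARTS for an acyl halide: a carbonyl carbon bonded to a halogen.
Exactly one fragment in the molecule meets all constraints, giving 1 match.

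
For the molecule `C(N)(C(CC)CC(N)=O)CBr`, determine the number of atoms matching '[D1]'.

The query [D1] means: atom with exactly one heavy-atom neighbour (degree 1).
Check the 11 heavy atoms by environment: 3× C (D2) → no; 3× C (D3) → no; 2× N (D1) → match; 1× C (D1) → match; 1× Br (D1) → match; 1× O (D1) → match.
Summing the matching environments: 2 + 1 + 1 + 1 = 5 matching atoms.

5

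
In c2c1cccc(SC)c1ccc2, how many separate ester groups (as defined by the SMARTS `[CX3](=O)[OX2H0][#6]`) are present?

[CX3](=O)[OX2H0][#6] is the SMARTS for an ester: a carbonyl carbon bonded to an oxygen that is itself bonded to carbon (no H on that O).
No fragment in the molecule satisfies every constraint, giving 0 matches.

0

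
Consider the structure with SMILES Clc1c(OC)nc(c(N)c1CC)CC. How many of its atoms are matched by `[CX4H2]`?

2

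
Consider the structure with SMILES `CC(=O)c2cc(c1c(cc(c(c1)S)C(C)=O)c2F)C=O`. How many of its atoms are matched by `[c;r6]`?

The query [c;r6] means: aromatic carbon that belongs to a six-membered ring.
Check the 20 heavy atoms by environment: 10× c (aromatic, in 6-ring) → match; 5× C (acyclic) → no; 3× O (acyclic) → no; 1× S (acyclic) → no; 1× F (acyclic) → no.
That gives 10 matching atoms.

10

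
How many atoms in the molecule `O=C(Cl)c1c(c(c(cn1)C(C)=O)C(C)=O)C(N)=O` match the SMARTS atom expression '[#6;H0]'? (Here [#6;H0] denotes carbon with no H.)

8

Check the 18 heavy atoms by environment: 1× n (aromatic, H0) → no; 4× c (aromatic, H0) → match; 1× c (aromatic, H1) → no; 4× C (H0) → match; 4× O (H0) → no; 1× Cl (H0) → no; 2× C (H3) → no; 1× N (H2) → no.
Summing the matching environments: 4 + 4 = 8 matching atoms.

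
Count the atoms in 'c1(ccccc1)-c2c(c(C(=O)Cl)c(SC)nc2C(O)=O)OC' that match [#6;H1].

5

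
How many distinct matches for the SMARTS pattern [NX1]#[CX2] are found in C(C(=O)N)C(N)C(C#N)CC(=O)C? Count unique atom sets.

[NX1]#[CX2] is the SMARTS for a nitrile: a nitrogen triple-bonded to a two-connected carbon.
Exactly one fragment in the molecule meets all constraints, giving 1 match.

1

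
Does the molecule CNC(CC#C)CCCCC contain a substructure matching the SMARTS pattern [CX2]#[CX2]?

The pattern [CX2]#[CX2] describes a carbon-carbon triple bond — an alkyne.
The molecule carries an ethynyl group (-C#CH), whose atoms satisfy every constraint of the query, so the pattern matches.

Yes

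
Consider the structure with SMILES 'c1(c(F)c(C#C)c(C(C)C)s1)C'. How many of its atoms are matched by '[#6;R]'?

Check the 12 heavy atoms by environment: 1× s (aromatic, in 5-ring) → no; 4× c (aromatic, in 5-ring) → match; 6× C (acyclic) → no; 1× F (acyclic) → no.
That gives 4 matching atoms.

4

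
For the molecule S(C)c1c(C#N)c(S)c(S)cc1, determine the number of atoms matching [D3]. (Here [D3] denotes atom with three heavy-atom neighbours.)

4

The query [D3] means: atom with exactly three heavy-atom neighbours.
Check the 12 heavy atoms by environment: 4× c (aromatic, D3) → match; 2× c (aromatic, D2) → no; 1× C (D2) → no; 1× N (D1) → no; 2× S (D1) → no; 1× S (D2) → no; 1× C (D1) → no.
That gives 4 matching atoms.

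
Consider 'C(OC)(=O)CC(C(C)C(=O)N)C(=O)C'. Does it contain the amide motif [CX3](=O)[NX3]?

Yes

The pattern [CX3](=O)[NX3] describes a carbonyl carbon bonded to a trivalent nitrogen — an amide.
The molecule carries a primary amide (-C(=O)NH2), whose atoms satisfy every constraint of the query, so the pattern matches.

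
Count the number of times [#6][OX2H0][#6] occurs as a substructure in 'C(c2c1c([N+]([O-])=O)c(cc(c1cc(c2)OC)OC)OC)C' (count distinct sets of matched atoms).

[#6][OX2H0][#6] is the SMARTS for an ether: an aliphatic oxygen bridging two carbons with no H on the oxygen.
The molecule carries 3 separate instances of a methoxy ether (-OCH3) meeting every constraint; each maps to a distinct set of atoms, giving 3 matches.

3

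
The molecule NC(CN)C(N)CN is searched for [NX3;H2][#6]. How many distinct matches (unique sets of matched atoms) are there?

4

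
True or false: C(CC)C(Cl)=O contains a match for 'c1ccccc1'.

The pattern c1ccccc1 describes six aromatic carbons in a ring — a benzene ring.
The closest candidate here is a methyl group (-CH3), but no six-membered all-carbon aromatic ring is present. No other fragment satisfies the full query, so there is no match.

False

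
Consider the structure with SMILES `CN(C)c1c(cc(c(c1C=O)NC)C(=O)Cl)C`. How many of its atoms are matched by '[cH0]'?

The query [cH0] means: aromatic carbon with no attached hydrogen (substituted or ring-fusion).
Check the 17 heavy atoms by environment: 5× c (aromatic, H0) → match; 1× c (aromatic, H1) → no; 1× N (H0) → no; 4× C (H3) → no; 1× N (H1) → no; 1× C (H1) → no; 2× O (H0) → no; 1× C (H0) → no; 1× Cl (H0) → no.
That gives 5 matching atoms.

5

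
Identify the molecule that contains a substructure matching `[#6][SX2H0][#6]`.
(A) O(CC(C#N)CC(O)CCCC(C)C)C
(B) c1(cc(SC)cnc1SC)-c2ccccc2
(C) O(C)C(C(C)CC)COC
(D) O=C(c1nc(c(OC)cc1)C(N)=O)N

B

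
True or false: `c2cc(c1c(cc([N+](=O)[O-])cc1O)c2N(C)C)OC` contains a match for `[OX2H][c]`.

True

The pattern [OX2H][c] describes a hydroxyl oxygen attached to an aromatic carbon — a phenol.
The molecule carries a hydroxyl group (-OH), whose atoms satisfy every constraint of the query, so the pattern matches.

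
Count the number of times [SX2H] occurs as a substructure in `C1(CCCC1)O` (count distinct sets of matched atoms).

0

[SX2H] is the SMARTS for a thiol: an aliphatic sulfur with two connections, one being H.
The molecule has a hydroxyl group (-OH), but it is an -OH, not an -SH; nothing else fits, so there are 0 matches.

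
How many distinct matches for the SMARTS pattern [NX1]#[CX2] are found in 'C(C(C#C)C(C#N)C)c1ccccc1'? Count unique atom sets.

[NX1]#[CX2] is the SMARTS for a nitrile: a nitrogen triple-bonded to a two-connected carbon.
Exactly one fragment in the molecule meets all constraints, giving 1 match.

1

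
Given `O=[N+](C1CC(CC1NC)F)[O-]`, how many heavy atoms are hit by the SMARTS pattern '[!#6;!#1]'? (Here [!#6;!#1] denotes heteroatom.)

5

Check the 11 heavy atoms by environment: 6× C → no; 1× N → match; 1× N (charge +1) → match; 1× O (charge -1) → match; 1× O → match; 1× F → match.
Summing the matching environments: 1 + 1 + 1 + 1 + 1 = 5 matching atoms.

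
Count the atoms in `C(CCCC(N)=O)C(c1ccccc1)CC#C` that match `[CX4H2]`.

5

Check the 17 heavy atoms by environment: 5× C (H2, X4) → match; 1× C (H1, X4) → no; 1× c (aromatic, H0, X3) → no; 5× c (aromatic, H1, X3) → no; 1× C (H0, X3) → no; 1× O (H0, X1) → no; 1× N (H2, X3) → no; 1× C (H0, X2) → no; 1× C (H1, X2) → no.
That gives 5 matching atoms.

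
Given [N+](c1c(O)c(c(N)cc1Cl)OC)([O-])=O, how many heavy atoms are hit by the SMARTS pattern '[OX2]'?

2

The query [OX2] means: aliphatic oxygen with two total connections — ether, hydroxyl, or ester single-bond O.
Check the 14 heavy atoms by environment: 6× c (aromatic, X3) → no; 1× Cl (X1) → no; 1× N (X3) → no; 2× O (X2) → match; 1× N (charge +1, X3) → no; 1× O (charge -1, X1) → no; 1× O (X1) → no; 1× C (X4) → no.
That gives 2 matching atoms.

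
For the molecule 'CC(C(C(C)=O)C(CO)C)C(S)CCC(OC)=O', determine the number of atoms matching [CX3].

The query [CX3] means: C with X3: aliphatic carbon with exactly 3 total connections.
Check the 18 heavy atoms by environment: 11× C (X4) → no; 1× S (X2) → no; 2× O (X2) → no; 2× C (X3) → match; 2× O (X1) → no.
That gives 2 matching atoms.

2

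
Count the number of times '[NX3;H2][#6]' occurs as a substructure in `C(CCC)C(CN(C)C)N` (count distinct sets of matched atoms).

[NX3;H2][#6] is the SMARTS for a primary amine: a trivalent nitrogen with two H attached to carbon.
Exactly one fragment in the molecule meets all constraints, giving 1 match.

1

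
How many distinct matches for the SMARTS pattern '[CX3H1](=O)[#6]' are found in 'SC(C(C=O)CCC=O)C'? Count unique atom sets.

[CX3H1](=O)[#6] is the SMARTS for an aldehyde: an sp2 carbon with one H, double-bonded to O and single-bonded to carbon.
The molecule carries 2 separate instances of an aldehyde (-CHO) meeting every constraint; each maps to a distinct set of atoms, giving 2 matches.

2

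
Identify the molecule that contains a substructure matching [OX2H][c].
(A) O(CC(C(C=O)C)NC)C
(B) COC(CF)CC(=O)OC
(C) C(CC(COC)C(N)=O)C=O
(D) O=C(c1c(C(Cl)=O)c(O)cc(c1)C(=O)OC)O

[OX2H][c] describes a hydroxyl oxygen attached to an aromatic carbon (a phenol).
(A) has a methoxy ether (-OCH3) but the oxygen has H0, not H1.
(B) has a methoxy ether (-OCH3) but the oxygen has H0, not H1.
(C) has a methoxy ether (-OCH3) but the oxygen has H0, not H1.
(D) contains a hydroxyl group (-OH), which satisfies every atom and bond constraint.
So the answer is (D).

D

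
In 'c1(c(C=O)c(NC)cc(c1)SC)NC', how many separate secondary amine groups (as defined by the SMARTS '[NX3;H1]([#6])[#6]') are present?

2

[NX3;H1]([#6])[#6] is the SMARTS for a secondary amine: a trivalent nitrogen with one H, bonded to two carbons.
The molecule carries 2 separate instances of an N-methylamino group (-NHCH3) meeting every constraint; each maps to a distinct set of atoms, giving 2 matches.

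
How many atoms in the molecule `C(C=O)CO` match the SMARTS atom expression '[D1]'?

The query [D1] means: atom with exactly one heavy-atom neighbour (degree 1).
Check the 5 heavy atoms by environment: 3× C (D2) → no; 2× O (D1) → match.
That gives 2 matching atoms.

2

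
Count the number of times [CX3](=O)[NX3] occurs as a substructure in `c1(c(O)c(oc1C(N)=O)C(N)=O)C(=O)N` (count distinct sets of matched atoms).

[CX3](=O)[NX3] is the SMARTS for an amide: a carbonyl carbon bonded to a trivalent nitrogen.
The molecule carries 3 separate instances of a primary amide (-C(=O)NH2) meeting every constraint; each maps to a distinct set of atoms, giving 3 matches.

3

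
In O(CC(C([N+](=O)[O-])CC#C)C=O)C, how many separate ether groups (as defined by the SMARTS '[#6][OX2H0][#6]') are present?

1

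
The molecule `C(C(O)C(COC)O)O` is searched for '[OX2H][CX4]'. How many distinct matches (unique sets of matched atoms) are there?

3

[OX2H][CX4] is the SMARTS for an aliphatic alcohol: a hydroxyl oxygen bound to an sp3 (X4) carbon.
The molecule carries 3 separate instances of a hydroxyl group (-OH) meeting every constraint; each maps to a distinct set of atoms, giving 3 matches.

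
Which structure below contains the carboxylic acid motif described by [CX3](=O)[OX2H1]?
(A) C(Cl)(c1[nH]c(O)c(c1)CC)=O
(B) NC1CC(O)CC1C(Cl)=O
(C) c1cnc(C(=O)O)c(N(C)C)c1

C

[CX3](=O)[OX2H1] describes an sp2 carbon double-bonded to O and single-bonded to an -OH oxygen (a carboxylic acid).
(A) has an acyl chloride (-C(=O)Cl) but the carbonyl is bonded to Cl, not to an -OH oxygen.
(B) has an acyl chloride (-C(=O)Cl) but the carbonyl is bonded to Cl, not to an -OH oxygen.
(C) contains a carboxylic acid group (-C(=O)OH), which satisfies every atom and bond constraint.
So the answer is (C).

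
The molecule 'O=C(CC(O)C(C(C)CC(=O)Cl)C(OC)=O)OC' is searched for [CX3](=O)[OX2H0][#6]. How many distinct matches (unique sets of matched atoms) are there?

2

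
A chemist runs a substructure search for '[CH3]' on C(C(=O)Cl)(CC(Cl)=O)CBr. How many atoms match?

Check the 10 heavy atoms by environment: 2× C (H2) → no; 1× C (H1) → no; 2× C (H0) → no; 2× O (H0) → no; 2× Cl (H0) → no; 1× Br (H0) → no.
No environment satisfies the query, so 0 matching atoms.

0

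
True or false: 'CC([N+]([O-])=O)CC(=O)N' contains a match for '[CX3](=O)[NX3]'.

True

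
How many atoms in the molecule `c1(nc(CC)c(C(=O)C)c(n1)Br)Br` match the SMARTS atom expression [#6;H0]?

5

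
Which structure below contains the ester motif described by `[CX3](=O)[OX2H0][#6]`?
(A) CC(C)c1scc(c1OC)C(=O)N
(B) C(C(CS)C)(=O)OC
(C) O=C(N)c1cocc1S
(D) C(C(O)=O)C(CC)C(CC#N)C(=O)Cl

B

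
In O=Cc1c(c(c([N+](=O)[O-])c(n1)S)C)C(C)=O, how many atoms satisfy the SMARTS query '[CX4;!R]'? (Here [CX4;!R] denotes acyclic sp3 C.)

2

The query [CX4;!R] means: aliphatic carbon with four total connections, not in a ring.
Check the 16 heavy atoms by environment: 1× n (aromatic, X2, in 6-ring) → no; 5× c (aromatic, X3, in 6-ring) → no; 2× C (X3, acyclic) → no; 3× O (X1, acyclic) → no; 2× C (X4, acyclic) → match; 1× N (charge +1, X3, acyclic) → no; 1× O (charge -1, X1, acyclic) → no; 1× S (X2, acyclic) → no.
That gives 2 matching atoms.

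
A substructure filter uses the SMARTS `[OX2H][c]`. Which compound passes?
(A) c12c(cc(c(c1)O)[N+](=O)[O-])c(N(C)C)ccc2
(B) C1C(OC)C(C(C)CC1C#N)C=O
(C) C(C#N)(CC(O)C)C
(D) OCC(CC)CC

A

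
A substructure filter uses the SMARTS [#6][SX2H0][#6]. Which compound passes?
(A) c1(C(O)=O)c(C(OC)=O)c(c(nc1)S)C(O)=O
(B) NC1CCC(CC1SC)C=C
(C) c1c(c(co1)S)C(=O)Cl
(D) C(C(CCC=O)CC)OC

B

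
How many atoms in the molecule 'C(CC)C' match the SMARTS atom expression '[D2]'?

The query [D2] means: atom with exactly two heavy-atom neighbours.
Check the 4 heavy atoms by environment: 2× C (D2) → match; 2× C (D1) → no.
That gives 2 matching atoms.

2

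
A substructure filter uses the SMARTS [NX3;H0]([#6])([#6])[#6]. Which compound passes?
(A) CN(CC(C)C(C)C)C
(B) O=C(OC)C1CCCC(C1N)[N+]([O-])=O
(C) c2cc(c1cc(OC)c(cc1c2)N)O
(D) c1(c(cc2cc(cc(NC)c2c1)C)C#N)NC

A

[NX3;H0]([#6])([#6])[#6] describes a trivalent nitrogen with no H, bonded to three carbons (a tertiary amine).
(A) contains a dimethylamino group (-N(CH3)2), which satisfies every atom and bond constraint.
(B) has a primary amino group (-NH2) but the nitrogen has H2, not H0 with three carbons.
(C) has a primary amino group (-NH2) but the nitrogen has H2, not H0 with three carbons.
(D) has an N-methylamino group (-NHCH3) but the nitrogen still has one H (H1), not H0.
So the answer is (A).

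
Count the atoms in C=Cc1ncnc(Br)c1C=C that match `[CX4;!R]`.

0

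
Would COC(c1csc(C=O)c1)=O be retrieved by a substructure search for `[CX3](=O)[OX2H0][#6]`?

The pattern [CX3](=O)[OX2H0][#6] describes a carbonyl carbon bonded to an oxygen that is itself bonded to carbon (no H on that O) — an ester.
The molecule carries a methyl-ester group (-C(=O)OCH3), whose atoms satisfy every constraint of the query, so the pattern matches.

Yes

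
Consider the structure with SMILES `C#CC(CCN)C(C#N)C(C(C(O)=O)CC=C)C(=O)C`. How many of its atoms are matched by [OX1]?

2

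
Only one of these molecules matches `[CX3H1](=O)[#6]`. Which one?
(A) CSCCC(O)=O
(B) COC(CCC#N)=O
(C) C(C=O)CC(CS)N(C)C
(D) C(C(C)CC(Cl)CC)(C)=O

[CX3H1](=O)[#6] describes an sp2 carbon with one H, double-bonded to O and single-bonded to carbon (an aldehyde).
(A) has a carboxylic acid group (-C(=O)OH) but the carbonyl carbon has H0 and is bonded to O, not H1.
(B) has a methyl-ester group (-C(=O)OCH3) but the carbonyl carbon has H0, not H1.
(C) contains an aldehyde (-CHO), which satisfies every atom and bond constraint.
(D) has an acetyl/ketone group (-C(=O)CH3) but the carbonyl carbon has H0 (two carbon neighbours), not H1.
So the answer is (C).

C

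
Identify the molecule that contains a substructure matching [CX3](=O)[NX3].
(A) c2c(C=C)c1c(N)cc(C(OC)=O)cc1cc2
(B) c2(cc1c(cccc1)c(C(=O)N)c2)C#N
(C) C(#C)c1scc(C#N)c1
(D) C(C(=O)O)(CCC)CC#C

[CX3](=O)[NX3] describes a carbonyl carbon bonded to a trivalent nitrogen (an amide).
(A) has a primary amino group (-NH2) but the -NH2 is not attached to a carbonyl carbon.
(B) contains a primary amide (-C(=O)NH2), which satisfies every atom and bond constraint.
(C) has a nitrile (-C#N) but the nitrile N is NX1 (triple-bonded), not NX3.
(D) has a carboxylic acid group (-C(=O)OH) but the carbonyl is bonded to O, not to an NX3 nitrogen.
So the answer is (B).

B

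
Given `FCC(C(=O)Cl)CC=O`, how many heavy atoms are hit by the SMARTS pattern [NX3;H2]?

0

Check the 9 heavy atoms by environment: 2× C (H2, X4) → no; 1× C (H1, X4) → no; 1× C (H1, X3) → no; 2× O (H0, X1) → no; 1× C (H0, X3) → no; 1× Cl (H0, X1) → no; 1× F (H0, X1) → no.
No environment satisfies the query, so 0 matching atoms.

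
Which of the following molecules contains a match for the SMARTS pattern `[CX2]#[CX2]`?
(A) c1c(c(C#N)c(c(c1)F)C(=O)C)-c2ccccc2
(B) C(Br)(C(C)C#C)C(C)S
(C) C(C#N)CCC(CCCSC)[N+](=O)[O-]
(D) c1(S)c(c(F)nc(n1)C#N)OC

[CX2]#[CX2] describes a carbon-carbon triple bond (an alkyne).
(A) has a nitrile (-C#N) but the triple bond is C#N, not C#C.
(B) contains an ethynyl group (-C#CH), which satisfies every atom and bond constraint.
(C) has a nitrile (-C#N) but the triple bond is C#N, not C#C.
(D) has a nitrile (-C#N) but the triple bond is C#N, not C#C.
So the answer is (B).

B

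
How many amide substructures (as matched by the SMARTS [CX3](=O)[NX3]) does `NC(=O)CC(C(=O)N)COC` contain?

[CX3](=O)[NX3] is the SMARTS for an amide: a carbonyl carbon bonded to a trivalent nitrogen.
The molecule carries 2 separate instances of a primary amide (-C(=O)NH2) meeting every constraint; each maps to a distinct set of atoms, giving 2 matches.

2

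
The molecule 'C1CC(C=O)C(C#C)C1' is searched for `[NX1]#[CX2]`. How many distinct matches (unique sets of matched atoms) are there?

[NX1]#[CX2] is the SMARTS for a nitrile: a nitrogen triple-bonded to a two-connected carbon.
No fragment in the molecule satisfies every constraint, giving 0 matches.

0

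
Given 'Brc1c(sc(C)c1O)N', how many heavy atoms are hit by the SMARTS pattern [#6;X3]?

4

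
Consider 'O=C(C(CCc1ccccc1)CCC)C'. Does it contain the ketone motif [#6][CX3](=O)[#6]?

Yes

The pattern [#6][CX3](=O)[#6] describes a carbonyl carbon (no H) flanked by two carbons — a ketone.
The molecule carries an acetyl/ketone group (-C(=O)CH3), whose atoms satisfy every constraint of the query, so the pattern matches.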